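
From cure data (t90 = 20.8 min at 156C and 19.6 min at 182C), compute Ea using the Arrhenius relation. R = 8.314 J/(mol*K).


T1 = 429.15 K, T2 = 455.15 K
1/T1 - 1/T2 = 1.3311e-04
ln(t1/t2) = ln(20.8/19.6) = 0.0594
Ea = 8.314 * 0.0594 / 1.3311e-04 = 3711.5728 J/mol
Ea = 3.71 kJ/mol

3.71 kJ/mol


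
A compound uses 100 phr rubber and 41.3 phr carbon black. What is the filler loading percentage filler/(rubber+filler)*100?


Filler % = filler / (rubber + filler) * 100
= 41.3 / (100 + 41.3) * 100
= 41.3 / 141.3 * 100
= 29.23%

29.23%


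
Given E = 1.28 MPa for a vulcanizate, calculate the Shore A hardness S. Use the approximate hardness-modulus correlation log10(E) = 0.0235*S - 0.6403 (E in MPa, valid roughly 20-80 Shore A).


log10(E) = 0.0235*S - 0.6403  =>  S = (log10(E) + 0.6403) / 0.0235
log10(1.28) = 0.107210
S = (0.107210 + 0.6403) / 0.0235 = 0.747510 / 0.0235
S = 31.8

Shore A = 31.8


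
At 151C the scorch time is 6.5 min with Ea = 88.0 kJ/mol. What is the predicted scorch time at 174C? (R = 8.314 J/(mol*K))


Convert temperatures: T1 = 151 + 273.15 = 424.15 K, T2 = 174 + 273.15 = 447.15 K
ts2_new = 6.5 * exp(88000 / 8.314 * (1/447.15 - 1/424.15))
1/T2 - 1/T1 = -1.2127e-04
ts2_new = 1.8 min

1.8 min


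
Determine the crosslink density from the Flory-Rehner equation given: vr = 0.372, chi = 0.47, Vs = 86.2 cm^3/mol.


ln(1 - vr) = ln(1 - 0.372) = -0.4652
Numerator = -((-0.4652) + 0.372 + 0.47 * 0.372^2) = 0.0282
Denominator = 86.2 * (0.372^(1/3) - 0.372/2) = 45.9615
nu = 0.0282 / 45.9615 = 6.1300e-04 mol/cm^3

6.1300e-04 mol/cm^3


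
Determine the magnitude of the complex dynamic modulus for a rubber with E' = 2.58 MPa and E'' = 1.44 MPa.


|E*| = sqrt(E'^2 + E''^2)
= sqrt(2.58^2 + 1.44^2)
= sqrt(6.6564 + 2.0736)
= 2.955 MPa

2.955 MPa


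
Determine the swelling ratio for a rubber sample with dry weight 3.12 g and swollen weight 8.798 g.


Q = W_swollen / W_dry
Q = 8.798 / 3.12
Q = 2.82

Q = 2.82


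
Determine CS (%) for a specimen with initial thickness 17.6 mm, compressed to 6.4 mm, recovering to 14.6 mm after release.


CS = (t0 - recovered) / (t0 - ts) * 100
= (17.6 - 14.6) / (17.6 - 6.4) * 100
= 3.0 / 11.2 * 100
= 26.8%

26.8%


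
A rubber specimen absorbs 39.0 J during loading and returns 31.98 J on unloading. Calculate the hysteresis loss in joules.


Hysteresis loss = loading - unloading
= 39.0 - 31.98
= 7.02 J

7.02 J


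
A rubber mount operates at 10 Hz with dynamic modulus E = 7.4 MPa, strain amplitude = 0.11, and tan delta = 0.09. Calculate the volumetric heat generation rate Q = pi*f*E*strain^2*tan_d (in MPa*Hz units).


Q = pi * f * E * strain^2 * tan_d
= pi * 10 * 7.4 * 0.11^2 * 0.09
= pi * 10 * 7.4 * 0.0121 * 0.09
= 0.2532

Q = 0.2532


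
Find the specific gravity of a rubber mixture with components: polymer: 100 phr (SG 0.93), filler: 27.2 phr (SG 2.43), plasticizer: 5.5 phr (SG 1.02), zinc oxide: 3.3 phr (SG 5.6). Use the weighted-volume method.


Sum of weights = 136.0
Volume contributions:
  polymer: 100/0.93 = 107.5269
  filler: 27.2/2.43 = 11.1934
  plasticizer: 5.5/1.02 = 5.3922
  zinc oxide: 3.3/5.6 = 0.5893
Sum of volumes = 124.7017
SG = 136.0 / 124.7017 = 1.091

SG = 1.091


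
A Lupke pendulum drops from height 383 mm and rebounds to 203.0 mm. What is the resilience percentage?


Resilience = h_rebound / h_drop * 100
= 203.0 / 383 * 100
= 53.0%

53.0%


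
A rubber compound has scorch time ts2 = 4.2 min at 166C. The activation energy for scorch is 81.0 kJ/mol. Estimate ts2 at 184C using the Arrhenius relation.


Convert temperatures: T1 = 166 + 273.15 = 439.15 K, T2 = 184 + 273.15 = 457.15 K
ts2_new = 4.2 * exp(81000 / 8.314 * (1/457.15 - 1/439.15))
1/T2 - 1/T1 = -8.9660e-05
ts2_new = 1.75 min

1.75 min


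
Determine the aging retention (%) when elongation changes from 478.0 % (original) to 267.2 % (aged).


Retention = aged / original * 100
= 267.2 / 478.0 * 100
= 55.9%

55.9%


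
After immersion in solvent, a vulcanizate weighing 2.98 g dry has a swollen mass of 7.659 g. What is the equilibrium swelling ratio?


Q = W_swollen / W_dry
Q = 7.659 / 2.98
Q = 2.57

Q = 2.57


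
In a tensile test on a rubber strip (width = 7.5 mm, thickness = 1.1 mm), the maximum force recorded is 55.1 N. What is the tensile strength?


Area = width * thickness = 7.5 * 1.1 = 8.25 mm^2
TS = force / area = 55.1 / 8.25 = 6.68 MPa

6.68 MPa


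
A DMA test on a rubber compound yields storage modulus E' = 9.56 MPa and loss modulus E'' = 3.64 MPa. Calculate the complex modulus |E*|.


|E*| = sqrt(E'^2 + E''^2)
= sqrt(9.56^2 + 3.64^2)
= sqrt(91.3936 + 13.2496)
= 10.23 MPa

10.23 MPa


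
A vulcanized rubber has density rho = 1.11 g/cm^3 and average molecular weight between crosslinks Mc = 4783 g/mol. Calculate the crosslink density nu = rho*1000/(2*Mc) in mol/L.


nu = rho * 1000 / (2 * Mc)
nu = 1.11 * 1000 / (2 * 4783)
nu = 1110.0 / 9566
nu = 0.1160 mol/L

0.1160 mol/L


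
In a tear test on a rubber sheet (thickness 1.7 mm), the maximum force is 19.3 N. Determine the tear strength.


Tear strength = force / thickness
= 19.3 / 1.7
= 11.35 N/mm

11.35 N/mm


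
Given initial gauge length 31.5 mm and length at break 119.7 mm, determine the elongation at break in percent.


Elongation = (Lf - L0) / L0 * 100
= (119.7 - 31.5) / 31.5 * 100
= 88.2 / 31.5 * 100
= 280.0%

280.0%


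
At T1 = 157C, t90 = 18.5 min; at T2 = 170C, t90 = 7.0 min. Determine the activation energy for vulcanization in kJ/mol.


T1 = 430.15 K, T2 = 443.15 K
1/T1 - 1/T2 = 6.8198e-05
ln(t1/t2) = ln(18.5/7.0) = 0.9719
Ea = 8.314 * 0.9719 / 6.8198e-05 = 118478.9828 J/mol
Ea = 118.48 kJ/mol

118.48 kJ/mol


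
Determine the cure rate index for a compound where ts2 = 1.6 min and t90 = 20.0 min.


CRI = 100 / (t90 - ts2)
= 100 / (20.0 - 1.6)
= 100 / 18.4
= 5.43 min^-1

5.43 min^-1


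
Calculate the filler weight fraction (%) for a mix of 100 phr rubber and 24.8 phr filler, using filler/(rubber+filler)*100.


Filler % = filler / (rubber + filler) * 100
= 24.8 / (100 + 24.8) * 100
= 24.8 / 124.8 * 100
= 19.87%

19.87%


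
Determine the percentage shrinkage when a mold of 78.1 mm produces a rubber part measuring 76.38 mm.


Shrinkage = (mold - part) / mold * 100
= (78.1 - 76.38) / 78.1 * 100
= 1.72 / 78.1 * 100
= 2.2%

2.2%


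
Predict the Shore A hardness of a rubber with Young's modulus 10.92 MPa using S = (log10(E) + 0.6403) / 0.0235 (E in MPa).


log10(E) = 0.0235*S - 0.6403  =>  S = (log10(E) + 0.6403) / 0.0235
log10(10.92) = 1.038223
S = (1.038223 + 0.6403) / 0.0235 = 1.678523 / 0.0235
S = 71.4

Shore A = 71.4


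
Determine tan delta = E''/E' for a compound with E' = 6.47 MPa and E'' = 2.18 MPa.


tan delta = E'' / E'
= 2.18 / 6.47
= 0.3369

tan delta = 0.3369


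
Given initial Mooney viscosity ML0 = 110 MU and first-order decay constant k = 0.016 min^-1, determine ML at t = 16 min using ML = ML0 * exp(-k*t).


ML = ML0 * exp(-k * t)
ML = 110 * exp(-0.016 * 16)
ML = 110 * 0.7741
ML = 85.16 MU

85.16 MU


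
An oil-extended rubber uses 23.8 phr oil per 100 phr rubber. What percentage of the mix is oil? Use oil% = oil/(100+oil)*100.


Oil % = oil / (100 + oil) * 100
= 23.8 / (100 + 23.8) * 100
= 23.8 / 123.8 * 100
= 19.22%

19.22%


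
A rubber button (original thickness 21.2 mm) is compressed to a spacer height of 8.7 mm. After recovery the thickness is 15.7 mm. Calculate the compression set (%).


CS = (t0 - recovered) / (t0 - ts) * 100
= (21.2 - 15.7) / (21.2 - 8.7) * 100
= 5.5 / 12.5 * 100
= 44.0%

44.0%


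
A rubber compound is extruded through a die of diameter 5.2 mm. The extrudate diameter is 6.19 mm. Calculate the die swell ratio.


Die swell ratio = D_extrudate / D_die
= 6.19 / 5.2
= 1.19

Die swell = 1.19


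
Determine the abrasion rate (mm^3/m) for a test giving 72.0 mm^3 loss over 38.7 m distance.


Rate = volume_loss / distance
= 72.0 / 38.7
= 1.86 mm^3/m

1.86 mm^3/m


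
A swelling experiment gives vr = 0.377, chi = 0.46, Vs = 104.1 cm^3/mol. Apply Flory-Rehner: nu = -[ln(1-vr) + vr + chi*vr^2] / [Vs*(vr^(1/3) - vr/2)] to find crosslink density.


ln(1 - vr) = ln(1 - 0.377) = -0.4732
Numerator = -((-0.4732) + 0.377 + 0.46 * 0.377^2) = 0.0308
Denominator = 104.1 * (0.377^(1/3) - 0.377/2) = 55.5795
nu = 0.0308 / 55.5795 = 5.5469e-04 mol/cm^3

5.5469e-04 mol/cm^3


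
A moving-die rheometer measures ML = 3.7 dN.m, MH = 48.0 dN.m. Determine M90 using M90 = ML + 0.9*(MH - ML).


M90 = ML + 0.9 * (MH - ML)
M90 = 3.7 + 0.9 * (48.0 - 3.7)
M90 = 3.7 + 0.9 * 44.3
M90 = 43.57 dN.m

43.57 dN.m


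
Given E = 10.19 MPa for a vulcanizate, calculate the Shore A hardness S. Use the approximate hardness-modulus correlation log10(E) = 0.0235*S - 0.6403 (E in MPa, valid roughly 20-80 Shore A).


log10(E) = 0.0235*S - 0.6403  =>  S = (log10(E) + 0.6403) / 0.0235
log10(10.19) = 1.008174
S = (1.008174 + 0.6403) / 0.0235 = 1.648474 / 0.0235
S = 70.1

Shore A = 70.1


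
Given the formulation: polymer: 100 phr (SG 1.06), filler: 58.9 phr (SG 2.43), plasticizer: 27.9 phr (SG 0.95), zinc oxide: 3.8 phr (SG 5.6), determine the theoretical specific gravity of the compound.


Sum of weights = 190.6
Volume contributions:
  polymer: 100/1.06 = 94.3396
  filler: 58.9/2.43 = 24.2387
  plasticizer: 27.9/0.95 = 29.3684
  zinc oxide: 3.8/5.6 = 0.6786
Sum of volumes = 148.6253
SG = 190.6 / 148.6253 = 1.282

SG = 1.282


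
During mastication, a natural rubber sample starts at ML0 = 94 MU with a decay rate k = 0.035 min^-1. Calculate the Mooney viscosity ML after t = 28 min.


ML = ML0 * exp(-k * t)
ML = 94 * exp(-0.035 * 28)
ML = 94 * 0.3753
ML = 35.28 MU

35.28 MU


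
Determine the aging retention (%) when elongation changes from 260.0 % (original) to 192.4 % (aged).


Retention = aged / original * 100
= 192.4 / 260.0 * 100
= 74.0%

74.0%


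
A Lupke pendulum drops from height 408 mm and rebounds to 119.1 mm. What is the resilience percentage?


Resilience = h_rebound / h_drop * 100
= 119.1 / 408 * 100
= 29.2%

29.2%


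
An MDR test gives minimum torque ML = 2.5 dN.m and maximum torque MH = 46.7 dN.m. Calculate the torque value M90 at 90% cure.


M90 = ML + 0.9 * (MH - ML)
M90 = 2.5 + 0.9 * (46.7 - 2.5)
M90 = 2.5 + 0.9 * 44.2
M90 = 42.28 dN.m

42.28 dN.m


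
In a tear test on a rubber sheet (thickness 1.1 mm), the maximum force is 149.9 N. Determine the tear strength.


Tear strength = force / thickness
= 149.9 / 1.1
= 136.27 N/mm

136.27 N/mm


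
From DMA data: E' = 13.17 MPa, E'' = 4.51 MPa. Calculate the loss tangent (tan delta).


tan delta = E'' / E'
= 4.51 / 13.17
= 0.3424

tan delta = 0.3424


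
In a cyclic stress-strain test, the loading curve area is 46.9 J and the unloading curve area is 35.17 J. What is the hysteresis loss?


Hysteresis loss = loading - unloading
= 46.9 - 35.17
= 11.73 J

11.73 J


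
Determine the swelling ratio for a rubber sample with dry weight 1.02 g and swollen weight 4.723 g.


Q = W_swollen / W_dry
Q = 4.723 / 1.02
Q = 4.63

Q = 4.63


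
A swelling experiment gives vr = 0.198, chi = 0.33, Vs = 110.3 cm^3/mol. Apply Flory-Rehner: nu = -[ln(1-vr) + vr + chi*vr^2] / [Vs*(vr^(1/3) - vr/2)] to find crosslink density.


ln(1 - vr) = ln(1 - 0.198) = -0.2206
Numerator = -((-0.2206) + 0.198 + 0.33 * 0.198^2) = 0.0097
Denominator = 110.3 * (0.198^(1/3) - 0.198/2) = 53.3684
nu = 0.0097 / 53.3684 = 1.8193e-04 mol/cm^3

1.8193e-04 mol/cm^3


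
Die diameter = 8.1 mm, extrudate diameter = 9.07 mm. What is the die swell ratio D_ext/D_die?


Die swell ratio = D_extrudate / D_die
= 9.07 / 8.1
= 1.12

Die swell = 1.12


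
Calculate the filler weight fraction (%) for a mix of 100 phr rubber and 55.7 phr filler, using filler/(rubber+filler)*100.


Filler % = filler / (rubber + filler) * 100
= 55.7 / (100 + 55.7) * 100
= 55.7 / 155.7 * 100
= 35.77%

35.77%


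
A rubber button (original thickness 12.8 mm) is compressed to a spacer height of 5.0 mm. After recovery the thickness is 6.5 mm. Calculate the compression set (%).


CS = (t0 - recovered) / (t0 - ts) * 100
= (12.8 - 6.5) / (12.8 - 5.0) * 100
= 6.3 / 7.8 * 100
= 80.8%

80.8%


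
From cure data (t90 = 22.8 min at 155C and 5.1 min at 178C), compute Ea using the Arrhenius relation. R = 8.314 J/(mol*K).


T1 = 428.15 K, T2 = 451.15 K
1/T1 - 1/T2 = 1.1907e-04
ln(t1/t2) = ln(22.8/5.1) = 1.4975
Ea = 8.314 * 1.4975 / 1.1907e-04 = 104561.4806 J/mol
Ea = 104.56 kJ/mol

104.56 kJ/mol


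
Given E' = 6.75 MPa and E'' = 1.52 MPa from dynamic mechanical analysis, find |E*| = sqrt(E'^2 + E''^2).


|E*| = sqrt(E'^2 + E''^2)
= sqrt(6.75^2 + 1.52^2)
= sqrt(45.5625 + 2.3104)
= 6.919 MPa

6.919 MPa


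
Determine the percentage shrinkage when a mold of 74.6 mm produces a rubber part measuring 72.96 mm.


Shrinkage = (mold - part) / mold * 100
= (74.6 - 72.96) / 74.6 * 100
= 1.64 / 74.6 * 100
= 2.2%

2.2%


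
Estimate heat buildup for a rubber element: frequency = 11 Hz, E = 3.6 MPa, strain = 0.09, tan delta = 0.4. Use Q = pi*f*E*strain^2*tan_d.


Q = pi * f * E * strain^2 * tan_d
= pi * 11 * 3.6 * 0.09^2 * 0.4
= pi * 11 * 3.6 * 0.0081 * 0.4
= 0.4031

Q = 0.4031


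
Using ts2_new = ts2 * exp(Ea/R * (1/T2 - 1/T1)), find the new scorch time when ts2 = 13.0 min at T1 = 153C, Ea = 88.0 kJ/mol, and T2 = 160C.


Convert temperatures: T1 = 153 + 273.15 = 426.15 K, T2 = 160 + 273.15 = 433.15 K
ts2_new = 13.0 * exp(88000 / 8.314 * (1/433.15 - 1/426.15))
1/T2 - 1/T1 = -3.7923e-05
ts2_new = 8.7 min

8.7 min


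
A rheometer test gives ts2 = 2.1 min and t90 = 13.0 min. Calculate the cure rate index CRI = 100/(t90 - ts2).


CRI = 100 / (t90 - ts2)
= 100 / (13.0 - 2.1)
= 100 / 10.9
= 9.17 min^-1

9.17 min^-1


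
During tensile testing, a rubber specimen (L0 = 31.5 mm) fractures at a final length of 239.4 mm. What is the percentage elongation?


Elongation = (Lf - L0) / L0 * 100
= (239.4 - 31.5) / 31.5 * 100
= 207.9 / 31.5 * 100
= 660.0%

660.0%


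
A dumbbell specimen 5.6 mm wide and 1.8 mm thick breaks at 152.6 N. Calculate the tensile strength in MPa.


Area = width * thickness = 5.6 * 1.8 = 10.08 mm^2
TS = force / area = 152.6 / 10.08 = 15.14 MPa

15.14 MPa


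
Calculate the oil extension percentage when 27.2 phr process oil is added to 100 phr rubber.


Oil % = oil / (100 + oil) * 100
= 27.2 / (100 + 27.2) * 100
= 27.2 / 127.2 * 100
= 21.38%

21.38%


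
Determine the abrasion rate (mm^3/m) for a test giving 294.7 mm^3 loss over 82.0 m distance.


Rate = volume_loss / distance
= 294.7 / 82.0
= 3.594 mm^3/m

3.594 mm^3/m


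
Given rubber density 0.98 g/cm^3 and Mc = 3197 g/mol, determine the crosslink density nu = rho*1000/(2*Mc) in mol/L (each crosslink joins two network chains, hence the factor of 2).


nu = rho * 1000 / (2 * Mc)
nu = 0.98 * 1000 / (2 * 3197)
nu = 980.0 / 6394
nu = 0.1533 mol/L

0.1533 mol/L


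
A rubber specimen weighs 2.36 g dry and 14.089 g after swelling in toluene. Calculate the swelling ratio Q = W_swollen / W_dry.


Q = W_swollen / W_dry
Q = 14.089 / 2.36
Q = 5.97

Q = 5.97


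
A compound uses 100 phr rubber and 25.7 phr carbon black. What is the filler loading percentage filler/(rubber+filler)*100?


Filler % = filler / (rubber + filler) * 100
= 25.7 / (100 + 25.7) * 100
= 25.7 / 125.7 * 100
= 20.45%

20.45%


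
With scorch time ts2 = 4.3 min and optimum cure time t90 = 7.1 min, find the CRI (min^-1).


CRI = 100 / (t90 - ts2)
= 100 / (7.1 - 4.3)
= 100 / 2.8
= 35.71 min^-1

35.71 min^-1


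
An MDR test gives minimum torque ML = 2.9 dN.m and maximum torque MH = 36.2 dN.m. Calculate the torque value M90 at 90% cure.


M90 = ML + 0.9 * (MH - ML)
M90 = 2.9 + 0.9 * (36.2 - 2.9)
M90 = 2.9 + 0.9 * 33.3
M90 = 32.87 dN.m

32.87 dN.m


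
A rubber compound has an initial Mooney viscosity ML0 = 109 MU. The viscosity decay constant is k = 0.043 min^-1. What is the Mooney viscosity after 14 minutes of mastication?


ML = ML0 * exp(-k * t)
ML = 109 * exp(-0.043 * 14)
ML = 109 * 0.5477
ML = 59.7 MU

59.7 MU


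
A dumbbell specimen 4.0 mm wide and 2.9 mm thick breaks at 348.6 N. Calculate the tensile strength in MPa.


Area = width * thickness = 4.0 * 2.9 = 11.6 mm^2
TS = force / area = 348.6 / 11.6 = 30.05 MPa

30.05 MPa


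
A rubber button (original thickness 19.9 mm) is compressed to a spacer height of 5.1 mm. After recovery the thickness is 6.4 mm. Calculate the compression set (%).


CS = (t0 - recovered) / (t0 - ts) * 100
= (19.9 - 6.4) / (19.9 - 5.1) * 100
= 13.5 / 14.8 * 100
= 91.2%

91.2%


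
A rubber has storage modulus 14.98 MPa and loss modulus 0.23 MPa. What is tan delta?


tan delta = E'' / E'
= 0.23 / 14.98
= 0.0154

tan delta = 0.0154


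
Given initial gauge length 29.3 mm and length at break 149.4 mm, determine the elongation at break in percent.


Elongation = (Lf - L0) / L0 * 100
= (149.4 - 29.3) / 29.3 * 100
= 120.1 / 29.3 * 100
= 409.9%

409.9%


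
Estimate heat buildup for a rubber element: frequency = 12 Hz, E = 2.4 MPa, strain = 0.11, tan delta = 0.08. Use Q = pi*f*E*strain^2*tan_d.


Q = pi * f * E * strain^2 * tan_d
= pi * 12 * 2.4 * 0.11^2 * 0.08
= pi * 12 * 2.4 * 0.0121 * 0.08
= 0.0876

Q = 0.0876


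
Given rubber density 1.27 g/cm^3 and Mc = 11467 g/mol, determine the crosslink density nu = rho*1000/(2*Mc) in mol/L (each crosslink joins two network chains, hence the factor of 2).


nu = rho * 1000 / (2 * Mc)
nu = 1.27 * 1000 / (2 * 11467)
nu = 1270.0 / 22934
nu = 0.0554 mol/L

0.0554 mol/L


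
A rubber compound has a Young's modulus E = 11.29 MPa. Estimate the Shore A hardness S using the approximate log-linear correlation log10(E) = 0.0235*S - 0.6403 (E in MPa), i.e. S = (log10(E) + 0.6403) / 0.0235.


log10(E) = 0.0235*S - 0.6403  =>  S = (log10(E) + 0.6403) / 0.0235
log10(11.29) = 1.052694
S = (1.052694 + 0.6403) / 0.0235 = 1.692994 / 0.0235
S = 72.0

Shore A = 72.0


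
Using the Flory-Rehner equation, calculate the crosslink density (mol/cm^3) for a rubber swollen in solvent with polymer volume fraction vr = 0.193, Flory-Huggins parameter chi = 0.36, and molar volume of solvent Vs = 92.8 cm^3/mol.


ln(1 - vr) = ln(1 - 0.193) = -0.2144
Numerator = -((-0.2144) + 0.193 + 0.36 * 0.193^2) = 0.0080
Denominator = 92.8 * (0.193^(1/3) - 0.193/2) = 44.6739
nu = 0.0080 / 44.6739 = 1.7957e-04 mol/cm^3

1.7957e-04 mol/cm^3


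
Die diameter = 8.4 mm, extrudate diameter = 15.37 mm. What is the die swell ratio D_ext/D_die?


Die swell ratio = D_extrudate / D_die
= 15.37 / 8.4
= 1.83

Die swell = 1.83


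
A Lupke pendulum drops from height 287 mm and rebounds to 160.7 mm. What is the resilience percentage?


Resilience = h_rebound / h_drop * 100
= 160.7 / 287 * 100
= 56.0%

56.0%


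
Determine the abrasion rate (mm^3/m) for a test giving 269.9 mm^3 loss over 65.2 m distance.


Rate = volume_loss / distance
= 269.9 / 65.2
= 4.14 mm^3/m

4.14 mm^3/m


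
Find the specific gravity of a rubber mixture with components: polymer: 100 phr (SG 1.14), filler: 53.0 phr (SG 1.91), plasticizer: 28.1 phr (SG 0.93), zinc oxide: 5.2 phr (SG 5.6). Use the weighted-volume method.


Sum of weights = 186.3
Volume contributions:
  polymer: 100/1.14 = 87.7193
  filler: 53.0/1.91 = 27.7487
  plasticizer: 28.1/0.93 = 30.2151
  zinc oxide: 5.2/5.6 = 0.9286
Sum of volumes = 146.6116
SG = 186.3 / 146.6116 = 1.271

SG = 1.271


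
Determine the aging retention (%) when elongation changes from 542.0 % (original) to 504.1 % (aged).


Retention = aged / original * 100
= 504.1 / 542.0 * 100
= 93.0%

93.0%


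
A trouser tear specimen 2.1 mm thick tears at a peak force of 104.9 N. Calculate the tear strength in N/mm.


Tear strength = force / thickness
= 104.9 / 2.1
= 49.95 N/mm

49.95 N/mm


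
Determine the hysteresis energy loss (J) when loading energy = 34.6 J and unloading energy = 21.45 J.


Hysteresis loss = loading - unloading
= 34.6 - 21.45
= 13.15 J

13.15 J


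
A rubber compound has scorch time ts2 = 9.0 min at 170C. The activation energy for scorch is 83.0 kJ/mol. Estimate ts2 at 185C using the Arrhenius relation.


Convert temperatures: T1 = 170 + 273.15 = 443.15 K, T2 = 185 + 273.15 = 458.15 K
ts2_new = 9.0 * exp(83000 / 8.314 * (1/458.15 - 1/443.15))
1/T2 - 1/T1 = -7.3881e-05
ts2_new = 4.3 min

4.3 min


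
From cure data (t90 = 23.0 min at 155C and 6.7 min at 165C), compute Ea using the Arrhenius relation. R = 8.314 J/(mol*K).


T1 = 428.15 K, T2 = 438.15 K
1/T1 - 1/T2 = 5.3307e-05
ln(t1/t2) = ln(23.0/6.7) = 1.2334
Ea = 8.314 * 1.2334 / 5.3307e-05 = 192365.8792 J/mol
Ea = 192.37 kJ/mol

192.37 kJ/mol


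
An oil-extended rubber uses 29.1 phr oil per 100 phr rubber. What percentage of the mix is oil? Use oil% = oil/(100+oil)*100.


Oil % = oil / (100 + oil) * 100
= 29.1 / (100 + 29.1) * 100
= 29.1 / 129.1 * 100
= 22.54%

22.54%


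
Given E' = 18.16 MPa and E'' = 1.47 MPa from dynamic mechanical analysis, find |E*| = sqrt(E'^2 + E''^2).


|E*| = sqrt(E'^2 + E''^2)
= sqrt(18.16^2 + 1.47^2)
= sqrt(329.7856 + 2.1609)
= 18.219 MPa

18.219 MPa


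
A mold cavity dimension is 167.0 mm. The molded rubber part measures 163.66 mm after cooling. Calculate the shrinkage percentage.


Shrinkage = (mold - part) / mold * 100
= (167.0 - 163.66) / 167.0 * 100
= 3.34 / 167.0 * 100
= 2.0%

2.0%


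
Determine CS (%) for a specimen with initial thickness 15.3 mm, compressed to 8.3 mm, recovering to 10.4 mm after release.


CS = (t0 - recovered) / (t0 - ts) * 100
= (15.3 - 10.4) / (15.3 - 8.3) * 100
= 4.9 / 7.0 * 100
= 70.0%

70.0%


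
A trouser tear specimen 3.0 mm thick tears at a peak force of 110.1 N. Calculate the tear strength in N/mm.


Tear strength = force / thickness
= 110.1 / 3.0
= 36.7 N/mm

36.7 N/mm


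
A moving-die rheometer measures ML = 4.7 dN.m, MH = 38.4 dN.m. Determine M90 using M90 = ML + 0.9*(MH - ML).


M90 = ML + 0.9 * (MH - ML)
M90 = 4.7 + 0.9 * (38.4 - 4.7)
M90 = 4.7 + 0.9 * 33.7
M90 = 35.03 dN.m

35.03 dN.m


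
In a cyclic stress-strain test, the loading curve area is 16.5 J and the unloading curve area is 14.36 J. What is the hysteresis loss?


Hysteresis loss = loading - unloading
= 16.5 - 14.36
= 2.14 J

2.14 J


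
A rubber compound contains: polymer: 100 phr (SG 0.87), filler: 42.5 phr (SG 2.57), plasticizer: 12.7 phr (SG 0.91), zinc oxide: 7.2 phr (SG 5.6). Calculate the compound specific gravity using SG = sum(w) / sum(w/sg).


Sum of weights = 162.4
Volume contributions:
  polymer: 100/0.87 = 114.9425
  filler: 42.5/2.57 = 16.5370
  plasticizer: 12.7/0.91 = 13.9560
  zinc oxide: 7.2/5.6 = 1.2857
Sum of volumes = 146.7213
SG = 162.4 / 146.7213 = 1.107

SG = 1.107


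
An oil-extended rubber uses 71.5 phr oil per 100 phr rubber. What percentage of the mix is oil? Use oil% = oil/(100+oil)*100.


Oil % = oil / (100 + oil) * 100
= 71.5 / (100 + 71.5) * 100
= 71.5 / 171.5 * 100
= 41.69%

41.69%


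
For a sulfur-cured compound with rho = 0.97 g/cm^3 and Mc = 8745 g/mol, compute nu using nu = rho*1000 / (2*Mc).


nu = rho * 1000 / (2 * Mc)
nu = 0.97 * 1000 / (2 * 8745)
nu = 970.0 / 17490
nu = 0.0555 mol/L

0.0555 mol/L


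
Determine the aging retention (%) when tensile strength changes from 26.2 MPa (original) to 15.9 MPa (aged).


Retention = aged / original * 100
= 15.9 / 26.2 * 100
= 60.7%

60.7%


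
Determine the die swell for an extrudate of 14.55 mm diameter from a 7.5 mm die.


Die swell ratio = D_extrudate / D_die
= 14.55 / 7.5
= 1.94

Die swell = 1.94


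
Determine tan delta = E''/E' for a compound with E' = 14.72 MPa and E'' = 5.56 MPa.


tan delta = E'' / E'
= 5.56 / 14.72
= 0.3777

tan delta = 0.3777


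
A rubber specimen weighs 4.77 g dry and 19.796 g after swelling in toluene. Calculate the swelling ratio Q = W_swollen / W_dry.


Q = W_swollen / W_dry
Q = 19.796 / 4.77
Q = 4.15

Q = 4.15


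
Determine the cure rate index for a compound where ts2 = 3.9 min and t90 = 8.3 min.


CRI = 100 / (t90 - ts2)
= 100 / (8.3 - 3.9)
= 100 / 4.4
= 22.73 min^-1

22.73 min^-1


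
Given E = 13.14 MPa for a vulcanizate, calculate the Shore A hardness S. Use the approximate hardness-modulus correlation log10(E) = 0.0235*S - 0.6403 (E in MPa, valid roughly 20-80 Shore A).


log10(E) = 0.0235*S - 0.6403  =>  S = (log10(E) + 0.6403) / 0.0235
log10(13.14) = 1.118595
S = (1.118595 + 0.6403) / 0.0235 = 1.758895 / 0.0235
S = 74.8

Shore A = 74.8


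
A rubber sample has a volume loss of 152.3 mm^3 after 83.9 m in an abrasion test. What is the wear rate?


Rate = volume_loss / distance
= 152.3 / 83.9
= 1.815 mm^3/m

1.815 mm^3/m


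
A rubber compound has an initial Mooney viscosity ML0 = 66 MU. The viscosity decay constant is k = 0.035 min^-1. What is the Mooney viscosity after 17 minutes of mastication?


ML = ML0 * exp(-k * t)
ML = 66 * exp(-0.035 * 17)
ML = 66 * 0.5516
ML = 36.4 MU

36.4 MU


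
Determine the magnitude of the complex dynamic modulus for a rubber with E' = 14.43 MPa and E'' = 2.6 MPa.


|E*| = sqrt(E'^2 + E''^2)
= sqrt(14.43^2 + 2.6^2)
= sqrt(208.2249 + 6.7600)
= 14.662 MPa

14.662 MPa


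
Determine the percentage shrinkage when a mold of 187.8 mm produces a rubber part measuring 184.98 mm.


Shrinkage = (mold - part) / mold * 100
= (187.8 - 184.98) / 187.8 * 100
= 2.82 / 187.8 * 100
= 1.5%

1.5%


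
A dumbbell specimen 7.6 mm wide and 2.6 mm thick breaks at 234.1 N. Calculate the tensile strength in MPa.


Area = width * thickness = 7.6 * 2.6 = 19.76 mm^2
TS = force / area = 234.1 / 19.76 = 11.85 MPa

11.85 MPa


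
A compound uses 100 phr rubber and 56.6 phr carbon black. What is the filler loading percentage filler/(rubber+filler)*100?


Filler % = filler / (rubber + filler) * 100
= 56.6 / (100 + 56.6) * 100
= 56.6 / 156.6 * 100
= 36.14%

36.14%


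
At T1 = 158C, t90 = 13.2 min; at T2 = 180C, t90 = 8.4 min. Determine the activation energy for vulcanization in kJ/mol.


T1 = 431.15 K, T2 = 453.15 K
1/T1 - 1/T2 = 1.1260e-04
ln(t1/t2) = ln(13.2/8.4) = 0.4520
Ea = 8.314 * 0.4520 / 1.1260e-04 = 33371.9708 J/mol
Ea = 33.37 kJ/mol

33.37 kJ/mol


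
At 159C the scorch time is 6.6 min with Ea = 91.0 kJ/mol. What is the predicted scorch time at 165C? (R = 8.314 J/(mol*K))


Convert temperatures: T1 = 159 + 273.15 = 432.15 K, T2 = 165 + 273.15 = 438.15 K
ts2_new = 6.6 * exp(91000 / 8.314 * (1/438.15 - 1/432.15))
1/T2 - 1/T1 = -3.1688e-05
ts2_new = 4.67 min

4.67 min


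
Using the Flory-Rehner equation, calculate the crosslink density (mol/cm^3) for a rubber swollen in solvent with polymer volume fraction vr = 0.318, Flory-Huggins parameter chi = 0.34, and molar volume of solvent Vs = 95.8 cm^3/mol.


ln(1 - vr) = ln(1 - 0.318) = -0.3827
Numerator = -((-0.3827) + 0.318 + 0.34 * 0.318^2) = 0.0303
Denominator = 95.8 * (0.318^(1/3) - 0.318/2) = 50.1573
nu = 0.0303 / 50.1573 = 6.0497e-04 mol/cm^3

6.0497e-04 mol/cm^3


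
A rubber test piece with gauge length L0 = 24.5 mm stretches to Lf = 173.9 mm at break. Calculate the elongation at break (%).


Elongation = (Lf - L0) / L0 * 100
= (173.9 - 24.5) / 24.5 * 100
= 149.4 / 24.5 * 100
= 609.8%

609.8%


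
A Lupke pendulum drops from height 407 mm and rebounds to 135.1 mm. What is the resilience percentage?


Resilience = h_rebound / h_drop * 100
= 135.1 / 407 * 100
= 33.2%

33.2%


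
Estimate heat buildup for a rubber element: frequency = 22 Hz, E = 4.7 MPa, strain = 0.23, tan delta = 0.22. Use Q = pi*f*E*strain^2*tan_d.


Q = pi * f * E * strain^2 * tan_d
= pi * 22 * 4.7 * 0.23^2 * 0.22
= pi * 22 * 4.7 * 0.0529 * 0.22
= 3.7805

Q = 3.7805


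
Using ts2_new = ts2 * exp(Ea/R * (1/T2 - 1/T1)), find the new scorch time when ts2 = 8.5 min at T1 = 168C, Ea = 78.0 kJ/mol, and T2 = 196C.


Convert temperatures: T1 = 168 + 273.15 = 441.15 K, T2 = 196 + 273.15 = 469.15 K
ts2_new = 8.5 * exp(78000 / 8.314 * (1/469.15 - 1/441.15))
1/T2 - 1/T1 = -1.3529e-04
ts2_new = 2.39 min

2.39 min


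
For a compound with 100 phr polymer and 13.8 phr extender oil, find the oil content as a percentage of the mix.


Oil % = oil / (100 + oil) * 100
= 13.8 / (100 + 13.8) * 100
= 13.8 / 113.8 * 100
= 12.13%

12.13%


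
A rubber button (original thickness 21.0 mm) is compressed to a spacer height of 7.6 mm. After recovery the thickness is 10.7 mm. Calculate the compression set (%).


CS = (t0 - recovered) / (t0 - ts) * 100
= (21.0 - 10.7) / (21.0 - 7.6) * 100
= 10.3 / 13.4 * 100
= 76.9%

76.9%


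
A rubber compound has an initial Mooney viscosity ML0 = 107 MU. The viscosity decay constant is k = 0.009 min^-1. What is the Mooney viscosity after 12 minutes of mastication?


ML = ML0 * exp(-k * t)
ML = 107 * exp(-0.009 * 12)
ML = 107 * 0.8976
ML = 96.05 MU

96.05 MU


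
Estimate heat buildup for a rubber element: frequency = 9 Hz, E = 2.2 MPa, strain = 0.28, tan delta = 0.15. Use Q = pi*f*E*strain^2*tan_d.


Q = pi * f * E * strain^2 * tan_d
= pi * 9 * 2.2 * 0.28^2 * 0.15
= pi * 9 * 2.2 * 0.0784 * 0.15
= 0.7315

Q = 0.7315


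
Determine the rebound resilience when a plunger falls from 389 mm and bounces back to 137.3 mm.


Resilience = h_rebound / h_drop * 100
= 137.3 / 389 * 100
= 35.3%

35.3%


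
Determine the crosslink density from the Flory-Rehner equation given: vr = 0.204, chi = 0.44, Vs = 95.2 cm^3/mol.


ln(1 - vr) = ln(1 - 0.204) = -0.2282
Numerator = -((-0.2282) + 0.204 + 0.44 * 0.204^2) = 0.0058
Denominator = 95.2 * (0.204^(1/3) - 0.204/2) = 46.3316
nu = 0.0058 / 46.3316 = 1.2616e-04 mol/cm^3

1.2616e-04 mol/cm^3


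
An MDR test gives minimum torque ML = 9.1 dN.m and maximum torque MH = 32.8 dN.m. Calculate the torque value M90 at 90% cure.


M90 = ML + 0.9 * (MH - ML)
M90 = 9.1 + 0.9 * (32.8 - 9.1)
M90 = 9.1 + 0.9 * 23.7
M90 = 30.43 dN.m

30.43 dN.m


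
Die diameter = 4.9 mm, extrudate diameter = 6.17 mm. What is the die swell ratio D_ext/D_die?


Die swell ratio = D_extrudate / D_die
= 6.17 / 4.9
= 1.259

Die swell = 1.259


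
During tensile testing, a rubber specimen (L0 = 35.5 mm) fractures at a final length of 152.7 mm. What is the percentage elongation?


Elongation = (Lf - L0) / L0 * 100
= (152.7 - 35.5) / 35.5 * 100
= 117.2 / 35.5 * 100
= 330.1%

330.1%


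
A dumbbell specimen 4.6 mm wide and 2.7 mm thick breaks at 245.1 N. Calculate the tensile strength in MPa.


Area = width * thickness = 4.6 * 2.7 = 12.42 mm^2
TS = force / area = 245.1 / 12.42 = 19.73 MPa

19.73 MPa


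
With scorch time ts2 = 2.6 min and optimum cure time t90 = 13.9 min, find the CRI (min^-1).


CRI = 100 / (t90 - ts2)
= 100 / (13.9 - 2.6)
= 100 / 11.3
= 8.85 min^-1

8.85 min^-1


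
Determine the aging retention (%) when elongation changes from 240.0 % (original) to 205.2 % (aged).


Retention = aged / original * 100
= 205.2 / 240.0 * 100
= 85.5%

85.5%


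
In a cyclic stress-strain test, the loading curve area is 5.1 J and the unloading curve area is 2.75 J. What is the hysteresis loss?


Hysteresis loss = loading - unloading
= 5.1 - 2.75
= 2.35 J

2.35 J


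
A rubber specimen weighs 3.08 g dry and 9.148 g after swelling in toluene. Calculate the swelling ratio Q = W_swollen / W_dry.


Q = W_swollen / W_dry
Q = 9.148 / 3.08
Q = 2.97

Q = 2.97


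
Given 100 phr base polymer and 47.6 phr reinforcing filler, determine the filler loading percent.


Filler % = filler / (rubber + filler) * 100
= 47.6 / (100 + 47.6) * 100
= 47.6 / 147.6 * 100
= 32.25%

32.25%


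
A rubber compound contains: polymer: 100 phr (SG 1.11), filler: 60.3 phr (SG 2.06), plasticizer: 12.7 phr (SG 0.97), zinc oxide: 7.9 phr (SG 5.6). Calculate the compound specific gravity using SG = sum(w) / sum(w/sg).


Sum of weights = 180.9
Volume contributions:
  polymer: 100/1.11 = 90.0901
  filler: 60.3/2.06 = 29.2718
  plasticizer: 12.7/0.97 = 13.0928
  zinc oxide: 7.9/5.6 = 1.4107
Sum of volumes = 133.8654
SG = 180.9 / 133.8654 = 1.351

SG = 1.351


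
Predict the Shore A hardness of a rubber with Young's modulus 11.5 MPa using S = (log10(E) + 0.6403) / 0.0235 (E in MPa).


log10(E) = 0.0235*S - 0.6403  =>  S = (log10(E) + 0.6403) / 0.0235
log10(11.5) = 1.060698
S = (1.060698 + 0.6403) / 0.0235 = 1.700998 / 0.0235
S = 72.4

Shore A = 72.4


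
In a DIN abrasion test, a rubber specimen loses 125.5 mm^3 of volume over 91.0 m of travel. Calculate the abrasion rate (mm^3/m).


Rate = volume_loss / distance
= 125.5 / 91.0
= 1.379 mm^3/m

1.379 mm^3/m


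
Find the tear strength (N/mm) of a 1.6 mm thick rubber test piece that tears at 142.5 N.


Tear strength = force / thickness
= 142.5 / 1.6
= 89.06 N/mm

89.06 N/mm


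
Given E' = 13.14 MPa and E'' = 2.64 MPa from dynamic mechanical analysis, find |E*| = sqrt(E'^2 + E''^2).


|E*| = sqrt(E'^2 + E''^2)
= sqrt(13.14^2 + 2.64^2)
= sqrt(172.6596 + 6.9696)
= 13.403 MPa

13.403 MPa


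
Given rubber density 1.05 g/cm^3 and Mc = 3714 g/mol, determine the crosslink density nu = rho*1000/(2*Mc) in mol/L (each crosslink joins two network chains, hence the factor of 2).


nu = rho * 1000 / (2 * Mc)
nu = 1.05 * 1000 / (2 * 3714)
nu = 1050.0 / 7428
nu = 0.1414 mol/L

0.1414 mol/L


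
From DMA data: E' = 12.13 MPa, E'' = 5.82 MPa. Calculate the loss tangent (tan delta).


tan delta = E'' / E'
= 5.82 / 12.13
= 0.4798

tan delta = 0.4798


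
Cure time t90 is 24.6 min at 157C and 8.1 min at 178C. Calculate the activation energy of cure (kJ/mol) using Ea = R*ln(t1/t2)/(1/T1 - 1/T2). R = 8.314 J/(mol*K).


T1 = 430.15 K, T2 = 451.15 K
1/T1 - 1/T2 = 1.0821e-04
ln(t1/t2) = ln(24.6/8.1) = 1.1109
Ea = 8.314 * 1.1109 / 1.0821e-04 = 85349.2469 J/mol
Ea = 85.35 kJ/mol

85.35 kJ/mol


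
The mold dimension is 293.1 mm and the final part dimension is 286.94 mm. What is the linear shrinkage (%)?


Shrinkage = (mold - part) / mold * 100
= (293.1 - 286.94) / 293.1 * 100
= 6.16 / 293.1 * 100
= 2.1%

2.1%


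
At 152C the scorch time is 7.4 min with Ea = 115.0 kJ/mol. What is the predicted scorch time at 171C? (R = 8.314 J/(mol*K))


Convert temperatures: T1 = 152 + 273.15 = 425.15 K, T2 = 171 + 273.15 = 444.15 K
ts2_new = 7.4 * exp(115000 / 8.314 * (1/444.15 - 1/425.15))
1/T2 - 1/T1 = -1.0062e-04
ts2_new = 1.84 min

1.84 min


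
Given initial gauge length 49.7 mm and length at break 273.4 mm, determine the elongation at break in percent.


Elongation = (Lf - L0) / L0 * 100
= (273.4 - 49.7) / 49.7 * 100
= 223.7 / 49.7 * 100
= 450.1%

450.1%


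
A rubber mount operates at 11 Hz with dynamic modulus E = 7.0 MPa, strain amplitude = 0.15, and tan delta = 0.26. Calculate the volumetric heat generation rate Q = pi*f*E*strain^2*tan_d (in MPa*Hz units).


Q = pi * f * E * strain^2 * tan_d
= pi * 11 * 7.0 * 0.15^2 * 0.26
= pi * 11 * 7.0 * 0.0225 * 0.26
= 1.4151

Q = 1.4151


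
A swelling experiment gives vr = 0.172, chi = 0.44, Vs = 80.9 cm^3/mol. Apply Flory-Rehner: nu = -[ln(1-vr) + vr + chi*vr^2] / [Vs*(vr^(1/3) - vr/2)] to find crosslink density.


ln(1 - vr) = ln(1 - 0.172) = -0.1887
Numerator = -((-0.1887) + 0.172 + 0.44 * 0.172^2) = 0.0037
Denominator = 80.9 * (0.172^(1/3) - 0.172/2) = 38.0335
nu = 0.0037 / 38.0335 = 9.7944e-05 mol/cm^3

9.7944e-05 mol/cm^3


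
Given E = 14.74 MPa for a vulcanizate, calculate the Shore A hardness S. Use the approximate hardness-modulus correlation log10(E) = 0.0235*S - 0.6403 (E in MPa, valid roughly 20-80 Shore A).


log10(E) = 0.0235*S - 0.6403  =>  S = (log10(E) + 0.6403) / 0.0235
log10(14.74) = 1.168497
S = (1.168497 + 0.6403) / 0.0235 = 1.808797 / 0.0235
S = 77.0

Shore A = 77.0


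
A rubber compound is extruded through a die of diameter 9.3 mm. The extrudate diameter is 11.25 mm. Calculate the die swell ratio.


Die swell ratio = D_extrudate / D_die
= 11.25 / 9.3
= 1.21

Die swell = 1.21


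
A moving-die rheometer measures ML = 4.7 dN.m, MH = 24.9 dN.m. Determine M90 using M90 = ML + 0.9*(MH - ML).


M90 = ML + 0.9 * (MH - ML)
M90 = 4.7 + 0.9 * (24.9 - 4.7)
M90 = 4.7 + 0.9 * 20.2
M90 = 22.88 dN.m

22.88 dN.m


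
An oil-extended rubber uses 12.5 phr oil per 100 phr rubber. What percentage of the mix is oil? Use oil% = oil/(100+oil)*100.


Oil % = oil / (100 + oil) * 100
= 12.5 / (100 + 12.5) * 100
= 12.5 / 112.5 * 100
= 11.11%

11.11%


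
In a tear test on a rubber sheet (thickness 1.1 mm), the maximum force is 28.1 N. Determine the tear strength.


Tear strength = force / thickness
= 28.1 / 1.1
= 25.55 N/mm

25.55 N/mm


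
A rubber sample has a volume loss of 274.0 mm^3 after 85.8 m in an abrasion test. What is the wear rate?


Rate = volume_loss / distance
= 274.0 / 85.8
= 3.193 mm^3/m

3.193 mm^3/m


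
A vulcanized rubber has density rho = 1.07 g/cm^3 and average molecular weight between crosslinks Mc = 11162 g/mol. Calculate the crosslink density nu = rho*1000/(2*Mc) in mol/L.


nu = rho * 1000 / (2 * Mc)
nu = 1.07 * 1000 / (2 * 11162)
nu = 1070.0 / 22324
nu = 0.0479 mol/L

0.0479 mol/L


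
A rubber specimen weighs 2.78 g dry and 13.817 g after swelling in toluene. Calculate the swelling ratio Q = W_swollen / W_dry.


Q = W_swollen / W_dry
Q = 13.817 / 2.78
Q = 4.97

Q = 4.97


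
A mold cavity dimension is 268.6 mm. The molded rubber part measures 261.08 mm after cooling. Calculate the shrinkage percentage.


Shrinkage = (mold - part) / mold * 100
= (268.6 - 261.08) / 268.6 * 100
= 7.52 / 268.6 * 100
= 2.8%

2.8%


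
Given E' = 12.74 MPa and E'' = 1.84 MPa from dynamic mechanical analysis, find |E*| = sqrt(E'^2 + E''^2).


|E*| = sqrt(E'^2 + E''^2)
= sqrt(12.74^2 + 1.84^2)
= sqrt(162.3076 + 3.3856)
= 12.872 MPa

12.872 MPa


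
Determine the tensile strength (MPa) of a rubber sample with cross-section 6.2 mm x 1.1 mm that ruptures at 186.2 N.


Area = width * thickness = 6.2 * 1.1 = 6.82 mm^2
TS = force / area = 186.2 / 6.82 = 27.3 MPa

27.3 MPa


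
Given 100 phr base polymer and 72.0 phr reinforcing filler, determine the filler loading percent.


Filler % = filler / (rubber + filler) * 100
= 72.0 / (100 + 72.0) * 100
= 72.0 / 172.0 * 100
= 41.86%

41.86%


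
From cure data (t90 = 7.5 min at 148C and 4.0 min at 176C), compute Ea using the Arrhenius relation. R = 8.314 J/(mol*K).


T1 = 421.15 K, T2 = 449.15 K
1/T1 - 1/T2 = 1.4802e-04
ln(t1/t2) = ln(7.5/4.0) = 0.6286
Ea = 8.314 * 0.6286 / 1.4802e-04 = 35306.9788 J/mol
Ea = 35.31 kJ/mol

35.31 kJ/mol


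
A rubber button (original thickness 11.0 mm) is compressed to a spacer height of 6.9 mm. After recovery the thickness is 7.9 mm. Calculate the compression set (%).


CS = (t0 - recovered) / (t0 - ts) * 100
= (11.0 - 7.9) / (11.0 - 6.9) * 100
= 3.1 / 4.1 * 100
= 75.6%

75.6%


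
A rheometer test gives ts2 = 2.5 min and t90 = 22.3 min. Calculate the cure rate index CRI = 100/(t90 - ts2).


CRI = 100 / (t90 - ts2)
= 100 / (22.3 - 2.5)
= 100 / 19.8
= 5.05 min^-1

5.05 min^-1


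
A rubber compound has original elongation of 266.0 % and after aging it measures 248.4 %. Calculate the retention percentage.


Retention = aged / original * 100
= 248.4 / 266.0 * 100
= 93.4%

93.4%


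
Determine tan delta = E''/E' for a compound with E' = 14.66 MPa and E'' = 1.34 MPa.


tan delta = E'' / E'
= 1.34 / 14.66
= 0.0914

tan delta = 0.0914


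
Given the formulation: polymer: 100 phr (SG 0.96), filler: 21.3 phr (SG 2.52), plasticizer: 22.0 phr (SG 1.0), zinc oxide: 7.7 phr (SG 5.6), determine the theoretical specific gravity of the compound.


Sum of weights = 151.0
Volume contributions:
  polymer: 100/0.96 = 104.1667
  filler: 21.3/2.52 = 8.4524
  plasticizer: 22.0/1.0 = 22.0000
  zinc oxide: 7.7/5.6 = 1.3750
Sum of volumes = 135.9940
SG = 151.0 / 135.9940 = 1.11

SG = 1.11


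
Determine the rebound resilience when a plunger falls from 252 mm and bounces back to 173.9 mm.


Resilience = h_rebound / h_drop * 100
= 173.9 / 252 * 100
= 69.0%

69.0%
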